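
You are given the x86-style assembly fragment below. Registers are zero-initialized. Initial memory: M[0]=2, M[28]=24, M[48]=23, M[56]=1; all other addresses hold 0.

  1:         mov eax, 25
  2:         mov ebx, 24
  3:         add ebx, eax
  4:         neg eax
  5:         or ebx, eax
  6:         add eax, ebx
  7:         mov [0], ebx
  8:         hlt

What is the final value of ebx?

-9

mov eax, 25 → eax=25
mov ebx, 24 → ebx=24
add ebx, eax → ebx=24+25=49
neg eax → eax=-(25)=-25
or ebx, eax → ebx=49|(-25)=-9
add eax, ebx → eax=(-25)+(-9)=-34
mov [0], ebx → M[0]=-9
halt.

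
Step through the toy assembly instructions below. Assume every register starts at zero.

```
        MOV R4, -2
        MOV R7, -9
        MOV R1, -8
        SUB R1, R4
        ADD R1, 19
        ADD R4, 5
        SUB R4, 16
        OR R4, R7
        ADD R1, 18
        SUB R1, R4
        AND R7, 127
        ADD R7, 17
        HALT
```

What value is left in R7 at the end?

MOV R4, -2 → R4=-2
MOV R7, -9 → R7=-9
MOV R1, -8 → R1=-8
SUB R1, R4 → R1=(-8)-(-2)=-6
ADD R1, 19 → R1=(-6)+19=13
ADD R4, 5 → R4=(-2)+5=3
SUB R4, 16 → R4=3-16=-13
OR R4, R7 → R4=(-13)|(-9)=-9
ADD R1, 18 → R1=13+18=31
SUB R1, R4 → R1=31-(-9)=40
AND R7, 127 → R7=(-9)&127=119
ADD R7, 17 → R7=119+17=136
halt.

136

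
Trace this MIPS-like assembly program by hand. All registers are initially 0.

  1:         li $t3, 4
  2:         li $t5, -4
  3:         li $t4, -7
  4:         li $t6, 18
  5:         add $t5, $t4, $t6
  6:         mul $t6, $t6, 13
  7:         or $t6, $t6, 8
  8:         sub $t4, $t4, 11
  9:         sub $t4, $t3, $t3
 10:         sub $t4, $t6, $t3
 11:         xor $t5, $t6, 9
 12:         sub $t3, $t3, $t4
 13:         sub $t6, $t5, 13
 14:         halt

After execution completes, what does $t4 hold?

230

$t3=4
$t5=-4
$t4=-7
$t6=18
$t5=(-7)+18=11
$t6=18*13=234
$t6=234|8=234
$t4=(-7)-11=-18
$t4=4-4=0
$t4=234-4=230
$t5=234^9=227
$t3=4-230=-226
$t6=227-13=214
halt.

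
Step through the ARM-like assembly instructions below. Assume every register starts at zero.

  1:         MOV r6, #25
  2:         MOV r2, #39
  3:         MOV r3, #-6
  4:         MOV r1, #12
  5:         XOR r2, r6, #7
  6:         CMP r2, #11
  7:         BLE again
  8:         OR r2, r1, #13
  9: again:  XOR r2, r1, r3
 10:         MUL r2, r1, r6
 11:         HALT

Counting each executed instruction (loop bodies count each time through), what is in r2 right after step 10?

300

after MOV r6, #25: r6=25
after MOV r2, #39: r2=39
after MOV r3, #-6: r3=-6
after MOV r1, #12: r1=12
after XOR r2, r6, #7: r2=25^7=30
CMP r2, #11  (cmp 30,11)
BLE again: not taken
after OR r2, r1, #13: r2=12|13=13
after XOR r2, r1, r3: r2=12^(-6)=-10
after MUL r2, r1, r6: r2=12*25=300
After step 10: r2 = 300.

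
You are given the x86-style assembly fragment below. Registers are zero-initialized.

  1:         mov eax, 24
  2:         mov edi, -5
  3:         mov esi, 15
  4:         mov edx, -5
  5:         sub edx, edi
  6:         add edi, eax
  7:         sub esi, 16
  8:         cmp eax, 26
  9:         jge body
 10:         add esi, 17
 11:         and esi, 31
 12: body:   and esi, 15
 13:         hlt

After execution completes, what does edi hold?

mov eax, 24 → eax=24
mov edi, -5 → edi=-5
mov esi, 15 → esi=15
mov edx, -5 → edx=-5
sub edx, edi → edx=(-5)-(-5)=0
add edi, eax → edi=(-5)+24=19
sub esi, 16 → esi=15-16=-1
cmp eax, 26  (cmp 24,26)
jge body: not taken
add esi, 17 → esi=(-1)+17=16
and esi, 31 → esi=16&31=16
and esi, 15 → esi=16&15=0
halt.

19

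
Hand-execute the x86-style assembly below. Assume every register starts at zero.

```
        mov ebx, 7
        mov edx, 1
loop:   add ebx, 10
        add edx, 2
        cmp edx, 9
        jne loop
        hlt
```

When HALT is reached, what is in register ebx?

47

ebx=7
edx=1
ebx=7+10=17
edx=1+2=3
cmp edx, 9  (cmp 3,9)
jne loop: taken
ebx=17+10=27
edx=3+2=5
cmp edx, 9  (cmp 5,9)
jne loop: taken
ebx=27+10=37
edx=5+2=7
cmp edx, 9  (cmp 7,9)
jne loop: taken
ebx=37+10=47
edx=7+2=9
cmp edx, 9  (cmp 9,9)
jne loop: not taken
halt.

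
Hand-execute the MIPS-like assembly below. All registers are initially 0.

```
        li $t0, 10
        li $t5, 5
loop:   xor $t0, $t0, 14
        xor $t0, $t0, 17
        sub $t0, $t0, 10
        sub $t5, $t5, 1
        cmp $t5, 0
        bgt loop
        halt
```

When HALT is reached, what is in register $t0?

after li $t0, 10: $t0=10
after li $t5, 5: $t5=5
after xor $t0, $t0, 14: $t0=10^14=4
after xor $t0, $t0, 17: $t0=4^17=21
after sub $t0, $t0, 10: $t0=21-10=11
after sub $t5, $t5, 1: $t5=5-1=4
cmp $t5, 0  (cmp 4,0)
bgt loop: taken
after xor $t0, $t0, 14: $t0=11^14=5
after xor $t0, $t0, 17: $t0=5^17=20
after sub $t0, $t0, 10: $t0=20-10=10
after sub $t5, $t5, 1: $t5=4-1=3
cmp $t5, 0  (cmp 3,0)
bgt loop: taken
after xor $t0, $t0, 14: $t0=10^14=4
after xor $t0, $t0, 17: $t0=4^17=21
after sub $t0, $t0, 10: $t0=21-10=11
after sub $t5, $t5, 1: $t5=3-1=2
cmp $t5, 0  (cmp 2,0)
bgt loop: taken
after xor $t0, $t0, 14: $t0=11^14=5
after xor $t0, $t0, 17: $t0=5^17=20
after sub $t0, $t0, 10: $t0=20-10=10
after sub $t5, $t5, 1: $t5=2-1=1
cmp $t5, 0  (cmp 1,0)
bgt loop: taken
after xor $t0, $t0, 14: $t0=10^14=4
after xor $t0, $t0, 17: $t0=4^17=21
after sub $t0, $t0, 10: $t0=21-10=11
after sub $t5, $t5, 1: $t5=1-1=0
cmp $t5, 0  (cmp 0,0)
bgt loop: not taken
halt.

11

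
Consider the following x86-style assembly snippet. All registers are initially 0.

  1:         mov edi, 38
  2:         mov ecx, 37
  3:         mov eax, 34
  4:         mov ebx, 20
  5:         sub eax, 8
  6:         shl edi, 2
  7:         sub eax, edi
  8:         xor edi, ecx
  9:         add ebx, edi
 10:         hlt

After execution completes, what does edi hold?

189

after mov edi, 38: edi=38
after mov ecx, 37: ecx=37
after mov eax, 34: eax=34
after mov ebx, 20: ebx=20
after sub eax, 8: eax=34-8=26
after shl edi, 2: edi=38<<2=152
after sub eax, edi: eax=26-152=-126
after xor edi, ecx: edi=152^37=189
after add ebx, edi: ebx=20+189=209
halt.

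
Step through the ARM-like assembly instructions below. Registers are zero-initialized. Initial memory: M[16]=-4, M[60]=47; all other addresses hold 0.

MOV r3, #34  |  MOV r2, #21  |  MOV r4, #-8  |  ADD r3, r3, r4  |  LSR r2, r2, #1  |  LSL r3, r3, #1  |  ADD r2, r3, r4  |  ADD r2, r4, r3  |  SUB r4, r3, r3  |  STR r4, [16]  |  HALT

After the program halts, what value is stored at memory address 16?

MOV r3, #34 → r3=34
MOV r2, #21 → r2=21
MOV r4, #-8 → r4=-8
ADD r3, r3, r4 → r3=34+(-8)=26
LSR r2, r2, #1 → r2=21>>1=10
LSL r3, r3, #1 → r3=26<<1=52
ADD r2, r3, r4 → r2=52+(-8)=44
ADD r2, r4, r3 → r2=(-8)+52=44
SUB r4, r3, r3 → r4=52-52=0
STR r4, [16] → M[16]=0
halt.

0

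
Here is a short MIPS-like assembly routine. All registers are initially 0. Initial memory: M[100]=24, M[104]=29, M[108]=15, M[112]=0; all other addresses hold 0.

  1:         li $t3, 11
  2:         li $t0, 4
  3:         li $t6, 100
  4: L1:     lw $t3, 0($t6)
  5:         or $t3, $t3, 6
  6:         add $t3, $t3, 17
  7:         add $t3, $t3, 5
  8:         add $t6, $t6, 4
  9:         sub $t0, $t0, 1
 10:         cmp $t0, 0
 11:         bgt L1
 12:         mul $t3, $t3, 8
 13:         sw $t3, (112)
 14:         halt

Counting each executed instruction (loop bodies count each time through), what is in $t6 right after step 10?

$t3=11
$t0=4
$t6=100
$t3=M[100]=24
$t3=24|6=30
$t3=30+17=47
$t3=47+5=52
$t6=100+4=104
$t0=4-1=3
cmp $t0, 0  (cmp 3,0)
After step 10: $t6 = 104.

104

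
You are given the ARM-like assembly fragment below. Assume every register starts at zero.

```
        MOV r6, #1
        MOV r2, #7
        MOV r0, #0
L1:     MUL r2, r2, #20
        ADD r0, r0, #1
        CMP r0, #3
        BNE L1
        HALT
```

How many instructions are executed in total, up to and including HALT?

after MOV r6, #1: r6=1
after MOV r2, #7: r2=7
after MOV r0, #0: r0=0
after MUL r2, r2, #20: r2=7*20=140
after ADD r0, r0, #1: r0=0+1=1
CMP r0, #3  (cmp 1,3)
BNE L1: taken
after MUL r2, r2, #20: r2=140*20=2800
after ADD r0, r0, #1: r0=1+1=2
CMP r0, #3  (cmp 2,3)
BNE L1: taken
after MUL r2, r2, #20: r2=2800*20=56000
after ADD r0, r0, #1: r0=2+1=3
CMP r0, #3  (cmp 3,3)
BNE L1: not taken
halt.
Total executed instructions: 16.

16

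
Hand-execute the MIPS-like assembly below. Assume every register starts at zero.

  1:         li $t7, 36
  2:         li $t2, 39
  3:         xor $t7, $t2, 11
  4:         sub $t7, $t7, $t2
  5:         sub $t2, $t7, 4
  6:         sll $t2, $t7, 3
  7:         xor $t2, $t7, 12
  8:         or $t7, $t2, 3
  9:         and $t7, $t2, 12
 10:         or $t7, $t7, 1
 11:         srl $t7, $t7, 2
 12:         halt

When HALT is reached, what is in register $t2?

after li $t7, 36: $t7=36
after li $t2, 39: $t2=39
after xor $t7, $t2, 11: $t7=39^11=44
after sub $t7, $t7, $t2: $t7=44-39=5
after sub $t2, $t7, 4: $t2=5-4=1
after sll $t2, $t7, 3: $t2=5<<3=40
after xor $t2, $t7, 12: $t2=5^12=9
after or $t7, $t2, 3: $t7=9|3=11
after and $t7, $t2, 12: $t7=9&12=8
after or $t7, $t7, 1: $t7=8|1=9
after srl $t7, $t7, 2: $t7=9>>2=2
halt.

9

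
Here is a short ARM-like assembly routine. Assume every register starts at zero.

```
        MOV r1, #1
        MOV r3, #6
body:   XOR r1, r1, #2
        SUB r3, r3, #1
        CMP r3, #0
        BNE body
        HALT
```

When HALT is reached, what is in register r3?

0

MOV r1, #1 → r1=1
MOV r3, #6 → r3=6
XOR r1, r1, #2 → r1=1^2=3
SUB r3, r3, #1 → r3=6-1=5
CMP r3, #0  (cmp 5,0)
BNE body: taken
XOR r1, r1, #2 → r1=3^2=1
SUB r3, r3, #1 → r3=5-1=4
CMP r3, #0  (cmp 4,0)
BNE body: taken
XOR r1, r1, #2 → r1=1^2=3
SUB r3, r3, #1 → r3=4-1=3
CMP r3, #0  (cmp 3,0)
BNE body: taken
XOR r1, r1, #2 → r1=3^2=1
SUB r3, r3, #1 → r3=3-1=2
CMP r3, #0  (cmp 2,0)
BNE body: taken
XOR r1, r1, #2 → r1=1^2=3
SUB r3, r3, #1 → r3=2-1=1
CMP r3, #0  (cmp 1,0)
BNE body: taken
XOR r1, r1, #2 → r1=3^2=1
SUB r3, r3, #1 → r3=1-1=0
CMP r3, #0  (cmp 0,0)
BNE body: not taken
halt.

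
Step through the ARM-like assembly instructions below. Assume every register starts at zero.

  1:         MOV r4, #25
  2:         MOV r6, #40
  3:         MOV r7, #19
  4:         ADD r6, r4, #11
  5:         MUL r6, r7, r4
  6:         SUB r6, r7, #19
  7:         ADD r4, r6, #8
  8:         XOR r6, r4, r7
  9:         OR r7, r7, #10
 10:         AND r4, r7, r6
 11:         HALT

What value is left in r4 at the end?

27

r4=25
r6=40
r7=19
r6=25+11=36
r6=19*25=475
r6=19-19=0
r4=0+8=8
r6=8^19=27
r7=19|10=27
r4=27&27=27
halt.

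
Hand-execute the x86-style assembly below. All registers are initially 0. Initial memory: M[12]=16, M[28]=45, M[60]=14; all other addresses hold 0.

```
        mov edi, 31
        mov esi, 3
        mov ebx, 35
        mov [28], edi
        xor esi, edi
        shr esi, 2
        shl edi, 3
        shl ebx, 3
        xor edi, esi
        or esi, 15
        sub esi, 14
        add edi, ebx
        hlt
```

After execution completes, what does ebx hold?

mov edi, 31 → edi=31
mov esi, 3 → esi=3
mov ebx, 35 → ebx=35
mov [28], edi → M[28]=31
xor esi, edi → esi=3^31=28
shr esi, 2 → esi=28>>2=7
shl edi, 3 → edi=31<<3=248
shl ebx, 3 → ebx=35<<3=280
xor edi, esi → edi=248^7=255
or esi, 15 → esi=7|15=15
sub esi, 14 → esi=15-14=1
add edi, ebx → edi=255+280=535
halt.

280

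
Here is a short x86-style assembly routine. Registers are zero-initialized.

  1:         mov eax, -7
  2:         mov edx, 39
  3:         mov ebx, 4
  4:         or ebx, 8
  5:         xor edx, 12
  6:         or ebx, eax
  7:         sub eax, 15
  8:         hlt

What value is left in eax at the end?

-22

eax=-7
edx=39
ebx=4
ebx=4|8=12
edx=39^12=43
ebx=12|(-7)=-3
eax=(-7)-15=-22
halt.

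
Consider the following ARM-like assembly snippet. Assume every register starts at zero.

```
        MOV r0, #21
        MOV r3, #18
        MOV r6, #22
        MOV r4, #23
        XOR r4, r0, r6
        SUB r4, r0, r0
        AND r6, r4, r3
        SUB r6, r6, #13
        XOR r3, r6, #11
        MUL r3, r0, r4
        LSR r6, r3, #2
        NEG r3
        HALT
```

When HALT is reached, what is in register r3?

MOV r0, #21 → r0=21
MOV r3, #18 → r3=18
MOV r6, #22 → r6=22
MOV r4, #23 → r4=23
XOR r4, r0, r6 → r4=21^22=3
SUB r4, r0, r0 → r4=21-21=0
AND r6, r4, r3 → r6=0&18=0
SUB r6, r6, #13 → r6=0-13=-13
XOR r3, r6, #11 → r3=(-13)^11=-8
MUL r3, r0, r4 → r3=21*0=0
LSR r6, r3, #2 → r6=0>>2=0
NEG r3 → r3=-(0)=0
halt.

0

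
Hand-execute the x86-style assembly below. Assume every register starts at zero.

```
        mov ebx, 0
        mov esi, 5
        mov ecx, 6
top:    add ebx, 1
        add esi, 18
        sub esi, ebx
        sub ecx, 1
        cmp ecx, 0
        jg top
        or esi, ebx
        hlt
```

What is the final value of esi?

94

ebx=0
esi=5
ecx=6
ebx=0+1=1
esi=5+18=23
esi=23-1=22
ecx=6-1=5
cmp ecx, 0  (cmp 5,0)
jg top: taken
ebx=1+1=2
esi=22+18=40
esi=40-2=38
ecx=5-1=4
cmp ecx, 0  (cmp 4,0)
jg top: taken
ebx=2+1=3
esi=38+18=56
esi=56-3=53
ecx=4-1=3
cmp ecx, 0  (cmp 3,0)
jg top: taken
ebx=3+1=4
esi=53+18=71
esi=71-4=67
ecx=3-1=2
cmp ecx, 0  (cmp 2,0)
jg top: taken
ebx=4+1=5
esi=67+18=85
esi=85-5=80
ecx=2-1=1
cmp ecx, 0  (cmp 1,0)
jg top: taken
ebx=5+1=6
esi=80+18=98
esi=98-6=92
ecx=1-1=0
cmp ecx, 0  (cmp 0,0)
jg top: not taken
esi=92|6=94
halt.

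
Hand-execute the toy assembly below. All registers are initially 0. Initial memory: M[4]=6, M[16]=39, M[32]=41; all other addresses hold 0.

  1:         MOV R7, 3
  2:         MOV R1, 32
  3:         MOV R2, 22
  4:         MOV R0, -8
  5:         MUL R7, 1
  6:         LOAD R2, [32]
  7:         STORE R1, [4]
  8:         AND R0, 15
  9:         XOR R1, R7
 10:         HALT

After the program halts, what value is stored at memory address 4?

32

MOV R7, 3 → R7=3
MOV R1, 32 → R1=32
MOV R2, 22 → R2=22
MOV R0, -8 → R0=-8
MUL R7, 1 → R7=3*1=3
LOAD R2, [32] → R2=M[32]=41
STORE R1, [4] → M[4]=32
AND R0, 15 → R0=(-8)&15=8
XOR R1, R7 → R1=32^3=35
halt.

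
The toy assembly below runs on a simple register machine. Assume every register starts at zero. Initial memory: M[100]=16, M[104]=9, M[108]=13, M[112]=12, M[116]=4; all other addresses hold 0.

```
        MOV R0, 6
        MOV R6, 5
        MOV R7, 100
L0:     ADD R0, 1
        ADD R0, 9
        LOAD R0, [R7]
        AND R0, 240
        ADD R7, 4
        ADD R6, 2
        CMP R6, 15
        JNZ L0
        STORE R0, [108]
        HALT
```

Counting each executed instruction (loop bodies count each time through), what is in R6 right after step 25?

11

after MOV R0, 6: R0=6
after MOV R6, 5: R6=5
after MOV R7, 100: R7=100
after ADD R0, 1: R0=6+1=7
after ADD R0, 9: R0=7+9=16
after LOAD R0, [R7]: R0=M[100]=16
after AND R0, 240: R0=16&240=16
after ADD R7, 4: R7=100+4=104
after ADD R6, 2: R6=5+2=7
CMP R6, 15  (cmp 7,15)
JNZ L0: taken
after ADD R0, 1: R0=16+1=17
after ADD R0, 9: R0=17+9=26
after LOAD R0, [R7]: R0=M[104]=9
after AND R0, 240: R0=9&240=0
after ADD R7, 4: R7=104+4=108
after ADD R6, 2: R6=7+2=9
CMP R6, 15  (cmp 9,15)
JNZ L0: taken
after ADD R0, 1: R0=0+1=1
after ADD R0, 9: R0=1+9=10
after LOAD R0, [R7]: R0=M[108]=13
after AND R0, 240: R0=13&240=0
after ADD R7, 4: R7=108+4=112
after ADD R6, 2: R6=9+2=11
After step 25: R6 = 11.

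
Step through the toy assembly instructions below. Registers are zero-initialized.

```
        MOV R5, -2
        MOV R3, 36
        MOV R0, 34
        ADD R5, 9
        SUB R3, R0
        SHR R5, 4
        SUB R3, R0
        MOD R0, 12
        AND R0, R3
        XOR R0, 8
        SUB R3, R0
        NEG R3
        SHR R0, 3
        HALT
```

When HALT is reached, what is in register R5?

0

MOV R5, -2 → R5=-2
MOV R3, 36 → R3=36
MOV R0, 34 → R0=34
ADD R5, 9 → R5=(-2)+9=7
SUB R3, R0 → R3=36-34=2
SHR R5, 4 → R5=7>>4=0
SUB R3, R0 → R3=2-34=-32
MOD R0, 12 → R0=34%12=10
AND R0, R3 → R0=10&(-32)=0
XOR R0, 8 → R0=0^8=8
SUB R3, R0 → R3=(-32)-8=-40
NEG R3 → R3=-(-40)=40
SHR R0, 3 → R0=8>>3=1
halt.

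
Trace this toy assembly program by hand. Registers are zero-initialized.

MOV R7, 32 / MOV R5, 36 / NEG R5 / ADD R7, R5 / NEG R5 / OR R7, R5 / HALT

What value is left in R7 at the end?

R7=32
R5=36
R5=-(36)=-36
R7=32+(-36)=-4
R5=-(-36)=36
R7=(-4)|36=-4
halt.

-4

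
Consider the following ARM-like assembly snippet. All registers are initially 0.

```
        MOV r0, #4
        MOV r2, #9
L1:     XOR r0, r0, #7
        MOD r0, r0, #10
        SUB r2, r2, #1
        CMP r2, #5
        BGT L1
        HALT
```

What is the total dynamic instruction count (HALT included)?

23

MOV r0, #4 → r0=4
MOV r2, #9 → r2=9
XOR r0, r0, #7 → r0=4^7=3
MOD r0, r0, #10 → r0=3%10=3
SUB r2, r2, #1 → r2=9-1=8
CMP r2, #5  (cmp 8,5)
BGT L1: taken
XOR r0, r0, #7 → r0=3^7=4
MOD r0, r0, #10 → r0=4%10=4
SUB r2, r2, #1 → r2=8-1=7
CMP r2, #5  (cmp 7,5)
BGT L1: taken
XOR r0, r0, #7 → r0=4^7=3
MOD r0, r0, #10 → r0=3%10=3
SUB r2, r2, #1 → r2=7-1=6
CMP r2, #5  (cmp 6,5)
BGT L1: taken
XOR r0, r0, #7 → r0=3^7=4
MOD r0, r0, #10 → r0=4%10=4
SUB r2, r2, #1 → r2=6-1=5
CMP r2, #5  (cmp 5,5)
BGT L1: not taken
halt.
Total executed instructions: 23.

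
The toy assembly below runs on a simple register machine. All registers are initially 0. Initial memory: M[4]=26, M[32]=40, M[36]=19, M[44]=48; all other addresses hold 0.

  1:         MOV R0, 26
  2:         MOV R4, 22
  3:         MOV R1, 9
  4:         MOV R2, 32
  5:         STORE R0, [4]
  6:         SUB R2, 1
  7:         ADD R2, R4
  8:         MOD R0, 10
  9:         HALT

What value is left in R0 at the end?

6

after MOV R0, 26: R0=26
after MOV R4, 22: R4=22
after MOV R1, 9: R1=9
after MOV R2, 32: R2=32
STORE R0, [4] → M[4]=26
after SUB R2, 1: R2=32-1=31
after ADD R2, R4: R2=31+22=53
after MOD R0, 10: R0=26%10=6
halt.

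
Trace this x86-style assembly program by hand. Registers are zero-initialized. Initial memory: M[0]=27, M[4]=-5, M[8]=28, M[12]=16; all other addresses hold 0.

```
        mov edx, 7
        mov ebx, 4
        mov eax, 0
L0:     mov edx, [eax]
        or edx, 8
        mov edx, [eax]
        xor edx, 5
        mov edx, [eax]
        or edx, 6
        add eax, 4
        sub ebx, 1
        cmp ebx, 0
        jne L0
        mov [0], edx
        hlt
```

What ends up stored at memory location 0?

mov edx, 7 → edx=7
mov ebx, 4 → ebx=4
mov eax, 0 → eax=0
mov edx, [eax] → edx=M[0]=27
or edx, 8 → edx=27|8=27
mov edx, [eax] → edx=M[0]=27
xor edx, 5 → edx=27^5=30
mov edx, [eax] → edx=M[0]=27
or edx, 6 → edx=27|6=31
add eax, 4 → eax=0+4=4
sub ebx, 1 → ebx=4-1=3
cmp ebx, 0  (cmp 3,0)
jne L0: taken
mov edx, [eax] → edx=M[4]=-5
or edx, 8 → edx=(-5)|8=-5
mov edx, [eax] → edx=M[4]=-5
xor edx, 5 → edx=(-5)^5=-2
mov edx, [eax] → edx=M[4]=-5
or edx, 6 → edx=(-5)|6=-1
add eax, 4 → eax=4+4=8
sub ebx, 1 → ebx=3-1=2
cmp ebx, 0  (cmp 2,0)
jne L0: taken
mov edx, [eax] → edx=M[8]=28
or edx, 8 → edx=28|8=28
mov edx, [eax] → edx=M[8]=28
xor edx, 5 → edx=28^5=25
mov edx, [eax] → edx=M[8]=28
or edx, 6 → edx=28|6=30
add eax, 4 → eax=8+4=12
sub ebx, 1 → ebx=2-1=1
cmp ebx, 0  (cmp 1,0)
jne L0: taken
mov edx, [eax] → edx=M[12]=16
or edx, 8 → edx=16|8=24
mov edx, [eax] → edx=M[12]=16
xor edx, 5 → edx=16^5=21
mov edx, [eax] → edx=M[12]=16
or edx, 6 → edx=16|6=22
add eax, 4 → eax=12+4=16
sub ebx, 1 → ebx=1-1=0
cmp ebx, 0  (cmp 0,0)
jne L0: not taken
mov [0], edx → M[0]=22
halt.

22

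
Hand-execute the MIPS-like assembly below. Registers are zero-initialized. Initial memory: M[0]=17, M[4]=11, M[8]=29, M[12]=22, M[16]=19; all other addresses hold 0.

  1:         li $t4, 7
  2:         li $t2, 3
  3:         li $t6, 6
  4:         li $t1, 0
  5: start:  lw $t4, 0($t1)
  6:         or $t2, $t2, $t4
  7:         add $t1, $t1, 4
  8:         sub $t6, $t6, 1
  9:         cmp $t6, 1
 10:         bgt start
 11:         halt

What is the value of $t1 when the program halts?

20

after li $t4, 7: $t4=7
after li $t2, 3: $t2=3
after li $t6, 6: $t6=6
after li $t1, 0: $t1=0
after lw $t4, 0($t1): $t4=M[0]=17
after or $t2, $t2, $t4: $t2=3|17=19
after add $t1, $t1, 4: $t1=0+4=4
after sub $t6, $t6, 1: $t6=6-1=5
cmp $t6, 1  (cmp 5,1)
bgt start: taken
after lw $t4, 0($t1): $t4=M[4]=11
after or $t2, $t2, $t4: $t2=19|11=27
after add $t1, $t1, 4: $t1=4+4=8
after sub $t6, $t6, 1: $t6=5-1=4
cmp $t6, 1  (cmp 4,1)
bgt start: taken
after lw $t4, 0($t1): $t4=M[8]=29
after or $t2, $t2, $t4: $t2=27|29=31
after add $t1, $t1, 4: $t1=8+4=12
after sub $t6, $t6, 1: $t6=4-1=3
cmp $t6, 1  (cmp 3,1)
bgt start: taken
after lw $t4, 0($t1): $t4=M[12]=22
after or $t2, $t2, $t4: $t2=31|22=31
after add $t1, $t1, 4: $t1=12+4=16
after sub $t6, $t6, 1: $t6=3-1=2
cmp $t6, 1  (cmp 2,1)
bgt start: taken
after lw $t4, 0($t1): $t4=M[16]=19
after or $t2, $t2, $t4: $t2=31|19=31
after add $t1, $t1, 4: $t1=16+4=20
after sub $t6, $t6, 1: $t6=2-1=1
cmp $t6, 1  (cmp 1,1)
bgt start: not taken
halt.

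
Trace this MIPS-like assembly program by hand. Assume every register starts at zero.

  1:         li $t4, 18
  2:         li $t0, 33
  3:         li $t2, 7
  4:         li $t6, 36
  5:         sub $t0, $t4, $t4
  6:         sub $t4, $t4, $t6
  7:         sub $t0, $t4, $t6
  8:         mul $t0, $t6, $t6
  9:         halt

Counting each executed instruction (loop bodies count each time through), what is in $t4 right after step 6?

after li $t4, 18: $t4=18
after li $t0, 33: $t0=33
after li $t2, 7: $t2=7
after li $t6, 36: $t6=36
after sub $t0, $t4, $t4: $t0=18-18=0
after sub $t4, $t4, $t6: $t4=18-36=-18
After step 6: $t4 = -18.

-18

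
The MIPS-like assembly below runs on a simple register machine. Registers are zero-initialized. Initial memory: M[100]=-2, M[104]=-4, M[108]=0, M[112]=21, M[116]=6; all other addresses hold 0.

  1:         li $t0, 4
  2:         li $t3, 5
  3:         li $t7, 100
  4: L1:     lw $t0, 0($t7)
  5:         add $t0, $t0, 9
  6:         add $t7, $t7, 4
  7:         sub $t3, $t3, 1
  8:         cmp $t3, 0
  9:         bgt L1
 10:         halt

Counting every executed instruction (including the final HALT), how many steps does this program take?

34

$t0=4
$t3=5
$t7=100
$t0=M[100]=-2
$t0=(-2)+9=7
$t7=100+4=104
$t3=5-1=4
cmp $t3, 0  (cmp 4,0)
bgt L1: taken
$t0=M[104]=-4
$t0=(-4)+9=5
$t7=104+4=108
$t3=4-1=3
cmp $t3, 0  (cmp 3,0)
bgt L1: taken
$t0=M[108]=0
$t0=0+9=9
$t7=108+4=112
$t3=3-1=2
cmp $t3, 0  (cmp 2,0)
bgt L1: taken
$t0=M[112]=21
$t0=21+9=30
$t7=112+4=116
$t3=2-1=1
cmp $t3, 0  (cmp 1,0)
bgt L1: taken
$t0=M[116]=6
$t0=6+9=15
$t7=116+4=120
$t3=1-1=0
cmp $t3, 0  (cmp 0,0)
bgt L1: not taken
halt.
Total executed instructions: 34.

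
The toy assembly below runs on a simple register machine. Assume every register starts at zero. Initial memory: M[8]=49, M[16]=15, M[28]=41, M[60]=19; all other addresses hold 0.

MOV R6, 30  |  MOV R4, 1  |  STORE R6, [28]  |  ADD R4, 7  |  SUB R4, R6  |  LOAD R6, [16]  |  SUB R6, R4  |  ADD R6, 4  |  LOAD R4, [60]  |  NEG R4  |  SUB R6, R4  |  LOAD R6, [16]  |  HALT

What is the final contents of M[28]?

after MOV R6, 30: R6=30
after MOV R4, 1: R4=1
STORE R6, [28] → M[28]=30
after ADD R4, 7: R4=1+7=8
after SUB R4, R6: R4=8-30=-22
after LOAD R6, [16]: R6=M[16]=15
after SUB R6, R4: R6=15-(-22)=37
after ADD R6, 4: R6=37+4=41
after LOAD R4, [60]: R4=M[60]=19
after NEG R4: R4=-(19)=-19
after SUB R6, R4: R6=41-(-19)=60
after LOAD R6, [16]: R6=M[16]=15
halt.

30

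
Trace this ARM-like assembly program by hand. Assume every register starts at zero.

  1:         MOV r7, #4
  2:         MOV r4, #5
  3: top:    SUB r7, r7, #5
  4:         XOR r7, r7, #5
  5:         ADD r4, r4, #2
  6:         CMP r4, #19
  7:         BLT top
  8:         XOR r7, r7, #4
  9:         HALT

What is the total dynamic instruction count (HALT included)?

MOV r7, #4 → r7=4
MOV r4, #5 → r4=5
SUB r7, r7, #5 → r7=4-5=-1
XOR r7, r7, #5 → r7=(-1)^5=-6
ADD r4, r4, #2 → r4=5+2=7
CMP r4, #19  (cmp 7,19)
BLT top: taken
SUB r7, r7, #5 → r7=(-6)-5=-11
XOR r7, r7, #5 → r7=(-11)^5=-16
ADD r4, r4, #2 → r4=7+2=9
CMP r4, #19  (cmp 9,19)
BLT top: taken
SUB r7, r7, #5 → r7=(-16)-5=-21
XOR r7, r7, #5 → r7=(-21)^5=-18
ADD r4, r4, #2 → r4=9+2=11
CMP r4, #19  (cmp 11,19)
BLT top: taken
SUB r7, r7, #5 → r7=(-18)-5=-23
XOR r7, r7, #5 → r7=(-23)^5=-20
ADD r4, r4, #2 → r4=11+2=13
CMP r4, #19  (cmp 13,19)
BLT top: taken
SUB r7, r7, #5 → r7=(-20)-5=-25
XOR r7, r7, #5 → r7=(-25)^5=-30
ADD r4, r4, #2 → r4=13+2=15
CMP r4, #19  (cmp 15,19)
BLT top: taken
SUB r7, r7, #5 → r7=(-30)-5=-35
XOR r7, r7, #5 → r7=(-35)^5=-40
ADD r4, r4, #2 → r4=15+2=17
CMP r4, #19  (cmp 17,19)
BLT top: taken
SUB r7, r7, #5 → r7=(-40)-5=-45
XOR r7, r7, #5 → r7=(-45)^5=-42
ADD r4, r4, #2 → r4=17+2=19
CMP r4, #19  (cmp 19,19)
BLT top: not taken
XOR r7, r7, #4 → r7=(-42)^4=-46
halt.
Total executed instructions: 39.

39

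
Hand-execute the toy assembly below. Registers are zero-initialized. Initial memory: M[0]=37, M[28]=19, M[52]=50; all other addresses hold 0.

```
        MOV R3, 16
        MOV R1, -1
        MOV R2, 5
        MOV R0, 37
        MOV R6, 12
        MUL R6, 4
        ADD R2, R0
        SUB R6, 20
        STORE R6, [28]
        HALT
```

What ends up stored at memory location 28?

28

R3=16
R1=-1
R2=5
R0=37
R6=12
R6=12*4=48
R2=5+37=42
R6=48-20=28
STORE R6, [28] → M[28]=28
halt.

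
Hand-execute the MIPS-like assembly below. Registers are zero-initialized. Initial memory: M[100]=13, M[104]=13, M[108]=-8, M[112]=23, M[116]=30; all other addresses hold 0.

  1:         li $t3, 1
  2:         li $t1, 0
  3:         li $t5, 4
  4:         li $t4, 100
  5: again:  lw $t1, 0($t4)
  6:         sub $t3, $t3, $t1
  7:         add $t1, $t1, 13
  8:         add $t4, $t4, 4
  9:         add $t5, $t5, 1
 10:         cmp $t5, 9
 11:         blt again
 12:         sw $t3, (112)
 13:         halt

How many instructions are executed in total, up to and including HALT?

41

$t3=1
$t1=0
$t5=4
$t4=100
$t1=M[100]=13
$t3=1-13=-12
$t1=13+13=26
$t4=100+4=104
$t5=4+1=5
cmp $t5, 9  (cmp 5,9)
blt again: taken
$t1=M[104]=13
$t3=(-12)-13=-25
$t1=13+13=26
$t4=104+4=108
$t5=5+1=6
cmp $t5, 9  (cmp 6,9)
blt again: taken
$t1=M[108]=-8
$t3=(-25)-(-8)=-17
$t1=(-8)+13=5
$t4=108+4=112
$t5=6+1=7
cmp $t5, 9  (cmp 7,9)
blt again: taken
$t1=M[112]=23
$t3=(-17)-23=-40
$t1=23+13=36
$t4=112+4=116
$t5=7+1=8
cmp $t5, 9  (cmp 8,9)
blt again: taken
$t1=M[116]=30
$t3=(-40)-30=-70
$t1=30+13=43
$t4=116+4=120
$t5=8+1=9
cmp $t5, 9  (cmp 9,9)
blt again: not taken
sw $t3, (112) → M[112]=-70
halt.
Total executed instructions: 41.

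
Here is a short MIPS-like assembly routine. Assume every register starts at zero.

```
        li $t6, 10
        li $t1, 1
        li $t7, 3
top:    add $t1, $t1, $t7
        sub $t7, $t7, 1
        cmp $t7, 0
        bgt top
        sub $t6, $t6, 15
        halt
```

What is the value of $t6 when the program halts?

$t6=10
$t1=1
$t7=3
$t1=1+3=4
$t7=3-1=2
cmp $t7, 0  (cmp 2,0)
bgt top: taken
$t1=4+2=6
$t7=2-1=1
cmp $t7, 0  (cmp 1,0)
bgt top: taken
$t1=6+1=7
$t7=1-1=0
cmp $t7, 0  (cmp 0,0)
bgt top: not taken
$t6=10-15=-5
halt.

-5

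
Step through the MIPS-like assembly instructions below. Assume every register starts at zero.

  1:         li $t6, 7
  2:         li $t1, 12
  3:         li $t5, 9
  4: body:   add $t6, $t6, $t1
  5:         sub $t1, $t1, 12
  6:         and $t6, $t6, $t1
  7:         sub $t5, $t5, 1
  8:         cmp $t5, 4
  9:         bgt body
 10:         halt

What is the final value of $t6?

-128

$t6=7
$t1=12
$t5=9
$t6=7+12=19
$t1=12-12=0
$t6=19&0=0
$t5=9-1=8
cmp $t5, 4  (cmp 8,4)
bgt body: taken
$t6=0+0=0
$t1=0-12=-12
$t6=0&(-12)=0
$t5=8-1=7
cmp $t5, 4  (cmp 7,4)
bgt body: taken
$t6=0+(-12)=-12
$t1=(-12)-12=-24
$t6=(-12)&(-24)=-32
$t5=7-1=6
cmp $t5, 4  (cmp 6,4)
bgt body: taken
$t6=(-32)+(-24)=-56
$t1=(-24)-12=-36
$t6=(-56)&(-36)=-56
$t5=6-1=5
cmp $t5, 4  (cmp 5,4)
bgt body: taken
$t6=(-56)+(-36)=-92
$t1=(-36)-12=-48
$t6=(-92)&(-48)=-128
$t5=5-1=4
cmp $t5, 4  (cmp 4,4)
bgt body: not taken
halt.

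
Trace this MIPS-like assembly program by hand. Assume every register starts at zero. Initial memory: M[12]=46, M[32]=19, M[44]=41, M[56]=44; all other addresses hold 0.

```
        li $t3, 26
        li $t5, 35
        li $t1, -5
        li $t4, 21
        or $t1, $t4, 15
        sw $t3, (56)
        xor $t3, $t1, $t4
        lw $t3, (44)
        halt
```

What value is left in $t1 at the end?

31

li $t3, 26 → $t3=26
li $t5, 35 → $t5=35
li $t1, -5 → $t1=-5
li $t4, 21 → $t4=21
or $t1, $t4, 15 → $t1=21|15=31
sw $t3, (56) → M[56]=26
xor $t3, $t1, $t4 → $t3=31^21=10
lw $t3, (44) → $t3=M[44]=41
halt.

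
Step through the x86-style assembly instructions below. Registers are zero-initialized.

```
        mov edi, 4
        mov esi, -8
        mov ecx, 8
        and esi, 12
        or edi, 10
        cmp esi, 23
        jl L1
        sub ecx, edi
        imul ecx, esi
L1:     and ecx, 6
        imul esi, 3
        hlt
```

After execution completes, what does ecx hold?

0

mov edi, 4 → edi=4
mov esi, -8 → esi=-8
mov ecx, 8 → ecx=8
and esi, 12 → esi=(-8)&12=8
or edi, 10 → edi=4|10=14
cmp esi, 23  (cmp 8,23)
jl L1: taken
and ecx, 6 → ecx=8&6=0
imul esi, 3 → esi=8*3=24
halt.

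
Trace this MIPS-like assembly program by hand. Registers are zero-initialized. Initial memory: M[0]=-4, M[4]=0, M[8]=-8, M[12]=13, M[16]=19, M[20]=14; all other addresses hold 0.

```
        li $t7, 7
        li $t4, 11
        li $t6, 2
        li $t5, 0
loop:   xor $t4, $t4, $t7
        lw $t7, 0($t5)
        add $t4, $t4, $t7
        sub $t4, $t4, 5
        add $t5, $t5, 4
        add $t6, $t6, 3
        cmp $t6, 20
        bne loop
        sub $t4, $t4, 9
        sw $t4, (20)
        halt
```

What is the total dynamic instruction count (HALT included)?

55

li $t7, 7 → $t7=7
li $t4, 11 → $t4=11
li $t6, 2 → $t6=2
li $t5, 0 → $t5=0
xor $t4, $t4, $t7 → $t4=11^7=12
lw $t7, 0($t5) → $t7=M[0]=-4
add $t4, $t4, $t7 → $t4=12+(-4)=8
sub $t4, $t4, 5 → $t4=8-5=3
add $t5, $t5, 4 → $t5=0+4=4
add $t6, $t6, 3 → $t6=2+3=5
cmp $t6, 20  (cmp 5,20)
bne loop: taken
xor $t4, $t4, $t7 → $t4=3^(-4)=-1
lw $t7, 0($t5) → $t7=M[4]=0
add $t4, $t4, $t7 → $t4=(-1)+0=-1
sub $t4, $t4, 5 → $t4=(-1)-5=-6
add $t5, $t5, 4 → $t5=4+4=8
add $t6, $t6, 3 → $t6=5+3=8
cmp $t6, 20  (cmp 8,20)
bne loop: taken
xor $t4, $t4, $t7 → $t4=(-6)^0=-6
lw $t7, 0($t5) → $t7=M[8]=-8
add $t4, $t4, $t7 → $t4=(-6)+(-8)=-14
sub $t4, $t4, 5 → $t4=(-14)-5=-19
add $t5, $t5, 4 → $t5=8+4=12
add $t6, $t6, 3 → $t6=8+3=11
cmp $t6, 20  (cmp 11,20)
bne loop: taken
xor $t4, $t4, $t7 → $t4=(-19)^(-8)=21
lw $t7, 0($t5) → $t7=M[12]=13
add $t4, $t4, $t7 → $t4=21+13=34
sub $t4, $t4, 5 → $t4=34-5=29
add $t5, $t5, 4 → $t5=12+4=16
add $t6, $t6, 3 → $t6=11+3=14
cmp $t6, 20  (cmp 14,20)
bne loop: taken
xor $t4, $t4, $t7 → $t4=29^13=16
lw $t7, 0($t5) → $t7=M[16]=19
add $t4, $t4, $t7 → $t4=16+19=35
sub $t4, $t4, 5 → $t4=35-5=30
add $t5, $t5, 4 → $t5=16+4=20
add $t6, $t6, 3 → $t6=14+3=17
cmp $t6, 20  (cmp 17,20)
bne loop: taken
xor $t4, $t4, $t7 → $t4=30^19=13
lw $t7, 0($t5) → $t7=M[20]=14
add $t4, $t4, $t7 → $t4=13+14=27
sub $t4, $t4, 5 → $t4=27-5=22
add $t5, $t5, 4 → $t5=20+4=24
add $t6, $t6, 3 → $t6=17+3=20
cmp $t6, 20  (cmp 20,20)
bne loop: not taken
sub $t4, $t4, 9 → $t4=22-9=13
sw $t4, (20) → M[20]=13
halt.
Total executed instructions: 55.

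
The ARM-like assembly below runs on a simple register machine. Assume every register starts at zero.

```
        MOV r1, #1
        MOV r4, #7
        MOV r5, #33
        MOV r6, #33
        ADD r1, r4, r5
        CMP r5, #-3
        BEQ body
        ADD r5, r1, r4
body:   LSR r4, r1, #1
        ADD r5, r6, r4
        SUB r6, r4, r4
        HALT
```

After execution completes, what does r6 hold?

r1=1
r4=7
r5=33
r6=33
r1=7+33=40
CMP r5, #-3  (cmp 33,-3)
BEQ body: not taken
r5=40+7=47
r4=40>>1=20
r5=33+20=53
r6=20-20=0
halt.

0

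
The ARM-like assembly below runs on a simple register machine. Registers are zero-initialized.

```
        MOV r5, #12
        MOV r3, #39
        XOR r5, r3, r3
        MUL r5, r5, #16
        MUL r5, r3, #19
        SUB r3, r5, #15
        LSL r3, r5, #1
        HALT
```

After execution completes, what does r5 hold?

741

MOV r5, #12 → r5=12
MOV r3, #39 → r3=39
XOR r5, r3, r3 → r5=39^39=0
MUL r5, r5, #16 → r5=0*16=0
MUL r5, r3, #19 → r5=39*19=741
SUB r3, r5, #15 → r3=741-15=726
LSL r3, r5, #1 → r3=741<<1=1482
halt.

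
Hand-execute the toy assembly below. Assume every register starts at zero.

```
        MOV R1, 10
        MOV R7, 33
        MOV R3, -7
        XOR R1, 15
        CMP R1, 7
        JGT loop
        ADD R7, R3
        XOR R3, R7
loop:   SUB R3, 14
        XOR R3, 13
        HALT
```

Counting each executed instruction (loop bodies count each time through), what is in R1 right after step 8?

after MOV R1, 10: R1=10
after MOV R7, 33: R7=33
after MOV R3, -7: R3=-7
after XOR R1, 15: R1=10^15=5
CMP R1, 7  (cmp 5,7)
JGT loop: not taken
after ADD R7, R3: R7=33+(-7)=26
after XOR R3, R7: R3=(-7)^26=-29
After step 8: R1 = 5.

5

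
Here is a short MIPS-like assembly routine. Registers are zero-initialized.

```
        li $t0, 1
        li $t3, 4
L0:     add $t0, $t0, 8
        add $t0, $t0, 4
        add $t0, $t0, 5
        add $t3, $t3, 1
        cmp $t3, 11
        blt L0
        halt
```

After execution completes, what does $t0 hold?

120

after li $t0, 1: $t0=1
after li $t3, 4: $t3=4
after add $t0, $t0, 8: $t0=1+8=9
after add $t0, $t0, 4: $t0=9+4=13
after add $t0, $t0, 5: $t0=13+5=18
after add $t3, $t3, 1: $t3=4+1=5
cmp $t3, 11  (cmp 5,11)
blt L0: taken
after add $t0, $t0, 8: $t0=18+8=26
after add $t0, $t0, 4: $t0=26+4=30
after add $t0, $t0, 5: $t0=30+5=35
after add $t3, $t3, 1: $t3=5+1=6
cmp $t3, 11  (cmp 6,11)
blt L0: taken
after add $t0, $t0, 8: $t0=35+8=43
after add $t0, $t0, 4: $t0=43+4=47
after add $t0, $t0, 5: $t0=47+5=52
after add $t3, $t3, 1: $t3=6+1=7
cmp $t3, 11  (cmp 7,11)
blt L0: taken
after add $t0, $t0, 8: $t0=52+8=60
after add $t0, $t0, 4: $t0=60+4=64
after add $t0, $t0, 5: $t0=64+5=69
after add $t3, $t3, 1: $t3=7+1=8
cmp $t3, 11  (cmp 8,11)
blt L0: taken
after add $t0, $t0, 8: $t0=69+8=77
after add $t0, $t0, 4: $t0=77+4=81
after add $t0, $t0, 5: $t0=81+5=86
after add $t3, $t3, 1: $t3=8+1=9
cmp $t3, 11  (cmp 9,11)
blt L0: taken
after add $t0, $t0, 8: $t0=86+8=94
after add $t0, $t0, 4: $t0=94+4=98
after add $t0, $t0, 5: $t0=98+5=103
after add $t3, $t3, 1: $t3=9+1=10
cmp $t3, 11  (cmp 10,11)
blt L0: taken
after add $t0, $t0, 8: $t0=103+8=111
after add $t0, $t0, 4: $t0=111+4=115
after add $t0, $t0, 5: $t0=115+5=120
after add $t3, $t3, 1: $t3=10+1=11
cmp $t3, 11  (cmp 11,11)
blt L0: not taken
halt.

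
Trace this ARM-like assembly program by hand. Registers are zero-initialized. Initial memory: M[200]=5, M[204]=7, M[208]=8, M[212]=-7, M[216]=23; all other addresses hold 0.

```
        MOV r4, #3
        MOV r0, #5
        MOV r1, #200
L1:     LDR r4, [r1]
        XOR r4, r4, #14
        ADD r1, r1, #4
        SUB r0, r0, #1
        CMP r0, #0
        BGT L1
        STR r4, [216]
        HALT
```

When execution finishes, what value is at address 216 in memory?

25

MOV r4, #3 → r4=3
MOV r0, #5 → r0=5
MOV r1, #200 → r1=200
LDR r4, [r1] → r4=M[200]=5
XOR r4, r4, #14 → r4=5^14=11
ADD r1, r1, #4 → r1=200+4=204
SUB r0, r0, #1 → r0=5-1=4
CMP r0, #0  (cmp 4,0)
BGT L1: taken
LDR r4, [r1] → r4=M[204]=7
XOR r4, r4, #14 → r4=7^14=9
ADD r1, r1, #4 → r1=204+4=208
SUB r0, r0, #1 → r0=4-1=3
CMP r0, #0  (cmp 3,0)
BGT L1: taken
LDR r4, [r1] → r4=M[208]=8
XOR r4, r4, #14 → r4=8^14=6
ADD r1, r1, #4 → r1=208+4=212
SUB r0, r0, #1 → r0=3-1=2
CMP r0, #0  (cmp 2,0)
BGT L1: taken
LDR r4, [r1] → r4=M[212]=-7
XOR r4, r4, #14 → r4=(-7)^14=-9
ADD r1, r1, #4 → r1=212+4=216
SUB r0, r0, #1 → r0=2-1=1
CMP r0, #0  (cmp 1,0)
BGT L1: taken
LDR r4, [r1] → r4=M[216]=23
XOR r4, r4, #14 → r4=23^14=25
ADD r1, r1, #4 → r1=216+4=220
SUB r0, r0, #1 → r0=1-1=0
CMP r0, #0  (cmp 0,0)
BGT L1: not taken
STR r4, [216] → M[216]=25
halt.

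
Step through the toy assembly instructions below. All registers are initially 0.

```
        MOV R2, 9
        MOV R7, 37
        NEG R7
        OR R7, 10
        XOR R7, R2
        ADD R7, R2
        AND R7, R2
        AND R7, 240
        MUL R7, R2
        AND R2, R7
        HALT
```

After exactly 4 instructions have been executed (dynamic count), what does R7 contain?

-37

after MOV R2, 9: R2=9
after MOV R7, 37: R7=37
after NEG R7: R7=-(37)=-37
after OR R7, 10: R7=(-37)|10=-37
After step 4: R7 = -37.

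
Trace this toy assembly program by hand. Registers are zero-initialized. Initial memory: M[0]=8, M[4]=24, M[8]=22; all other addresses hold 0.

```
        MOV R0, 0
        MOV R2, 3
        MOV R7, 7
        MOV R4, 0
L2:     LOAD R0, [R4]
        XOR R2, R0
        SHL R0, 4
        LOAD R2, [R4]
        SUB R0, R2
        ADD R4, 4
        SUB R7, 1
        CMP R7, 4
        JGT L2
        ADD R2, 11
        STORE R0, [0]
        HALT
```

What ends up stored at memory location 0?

after MOV R0, 0: R0=0
after MOV R2, 3: R2=3
after MOV R7, 7: R7=7
after MOV R4, 0: R4=0
after LOAD R0, [R4]: R0=M[0]=8
after XOR R2, R0: R2=3^8=11
after SHL R0, 4: R0=8<<4=128
after LOAD R2, [R4]: R2=M[0]=8
after SUB R0, R2: R0=128-8=120
after ADD R4, 4: R4=0+4=4
after SUB R7, 1: R7=7-1=6
CMP R7, 4  (cmp 6,4)
JGT L2: taken
after LOAD R0, [R4]: R0=M[4]=24
after XOR R2, R0: R2=8^24=16
after SHL R0, 4: R0=24<<4=384
after LOAD R2, [R4]: R2=M[4]=24
after SUB R0, R2: R0=384-24=360
after ADD R4, 4: R4=4+4=8
after SUB R7, 1: R7=6-1=5
CMP R7, 4  (cmp 5,4)
JGT L2: taken
after LOAD R0, [R4]: R0=M[8]=22
after XOR R2, R0: R2=24^22=14
after SHL R0, 4: R0=22<<4=352
after LOAD R2, [R4]: R2=M[8]=22
after SUB R0, R2: R0=352-22=330
after ADD R4, 4: R4=8+4=12
after SUB R7, 1: R7=5-1=4
CMP R7, 4  (cmp 4,4)
JGT L2: not taken
after ADD R2, 11: R2=22+11=33
STORE R0, [0] → M[0]=330
halt.

330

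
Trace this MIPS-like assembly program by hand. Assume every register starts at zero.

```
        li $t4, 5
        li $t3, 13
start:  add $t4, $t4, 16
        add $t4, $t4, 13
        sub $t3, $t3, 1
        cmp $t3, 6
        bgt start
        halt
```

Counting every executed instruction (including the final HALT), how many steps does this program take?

li $t4, 5 → $t4=5
li $t3, 13 → $t3=13
add $t4, $t4, 16 → $t4=5+16=21
add $t4, $t4, 13 → $t4=21+13=34
sub $t3, $t3, 1 → $t3=13-1=12
cmp $t3, 6  (cmp 12,6)
bgt start: taken
add $t4, $t4, 16 → $t4=34+16=50
add $t4, $t4, 13 → $t4=50+13=63
sub $t3, $t3, 1 → $t3=12-1=11
cmp $t3, 6  (cmp 11,6)
bgt start: taken
add $t4, $t4, 16 → $t4=63+16=79
add $t4, $t4, 13 → $t4=79+13=92
sub $t3, $t3, 1 → $t3=11-1=10
cmp $t3, 6  (cmp 10,6)
bgt start: taken
add $t4, $t4, 16 → $t4=92+16=108
add $t4, $t4, 13 → $t4=108+13=121
sub $t3, $t3, 1 → $t3=10-1=9
cmp $t3, 6  (cmp 9,6)
bgt start: taken
add $t4, $t4, 16 → $t4=121+16=137
add $t4, $t4, 13 → $t4=137+13=150
sub $t3, $t3, 1 → $t3=9-1=8
cmp $t3, 6  (cmp 8,6)
bgt start: taken
add $t4, $t4, 16 → $t4=150+16=166
add $t4, $t4, 13 → $t4=166+13=179
sub $t3, $t3, 1 → $t3=8-1=7
cmp $t3, 6  (cmp 7,6)
bgt start: taken
add $t4, $t4, 16 → $t4=179+16=195
add $t4, $t4, 13 → $t4=195+13=208
sub $t3, $t3, 1 → $t3=7-1=6
cmp $t3, 6  (cmp 6,6)
bgt start: not taken
halt.
Total executed instructions: 38.

38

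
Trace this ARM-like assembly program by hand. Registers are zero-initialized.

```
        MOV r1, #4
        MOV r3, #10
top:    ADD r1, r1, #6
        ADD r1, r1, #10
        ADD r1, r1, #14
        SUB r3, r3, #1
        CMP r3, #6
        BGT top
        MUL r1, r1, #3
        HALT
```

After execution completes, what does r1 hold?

372

MOV r1, #4 → r1=4
MOV r3, #10 → r3=10
ADD r1, r1, #6 → r1=4+6=10
ADD r1, r1, #10 → r1=10+10=20
ADD r1, r1, #14 → r1=20+14=34
SUB r3, r3, #1 → r3=10-1=9
CMP r3, #6  (cmp 9,6)
BGT top: taken
ADD r1, r1, #6 → r1=34+6=40
ADD r1, r1, #10 → r1=40+10=50
ADD r1, r1, #14 → r1=50+14=64
SUB r3, r3, #1 → r3=9-1=8
CMP r3, #6  (cmp 8,6)
BGT top: taken
ADD r1, r1, #6 → r1=64+6=70
ADD r1, r1, #10 → r1=70+10=80
ADD r1, r1, #14 → r1=80+14=94
SUB r3, r3, #1 → r3=8-1=7
CMP r3, #6  (cmp 7,6)
BGT top: taken
ADD r1, r1, #6 → r1=94+6=100
ADD r1, r1, #10 → r1=100+10=110
ADD r1, r1, #14 → r1=110+14=124
SUB r3, r3, #1 → r3=7-1=6
CMP r3, #6  (cmp 6,6)
BGT top: not taken
MUL r1, r1, #3 → r1=124*3=372
halt.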